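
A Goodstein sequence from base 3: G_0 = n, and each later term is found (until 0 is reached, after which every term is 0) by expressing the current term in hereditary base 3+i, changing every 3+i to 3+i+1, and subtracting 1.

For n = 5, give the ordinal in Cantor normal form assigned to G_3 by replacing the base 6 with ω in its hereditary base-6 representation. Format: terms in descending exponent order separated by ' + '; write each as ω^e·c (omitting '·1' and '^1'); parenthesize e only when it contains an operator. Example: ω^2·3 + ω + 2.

[0] 5 ≡ 3 + 2 (base 3). Lift 4: 6. −1: 5.
[1] 5 ≡ 4 + 1 (base 4). Lift 5: 6. −1: 5.
[2] 5 ≡ 5 (base 5). Lift 6: 6. −1: 5.
[3] 5 ≡ 5 (base 6). Lift 7: 5. −1: 4.

5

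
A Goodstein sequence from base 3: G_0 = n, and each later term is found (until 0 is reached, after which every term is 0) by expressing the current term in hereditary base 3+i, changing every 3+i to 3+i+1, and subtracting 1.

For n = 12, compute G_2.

12 —HB3→ 3^2 + 3 —bump→ 4^2 + 4 = 20 —(−1)→ 19
19 —HB4→ 4^2 + 3 —bump→ 5^2 + 3 = 28 —(−1)→ 27
27 —HB5→ 5^2 + 2 —bump→ 6^2 + 2 = 38 —(−1)→ 37

27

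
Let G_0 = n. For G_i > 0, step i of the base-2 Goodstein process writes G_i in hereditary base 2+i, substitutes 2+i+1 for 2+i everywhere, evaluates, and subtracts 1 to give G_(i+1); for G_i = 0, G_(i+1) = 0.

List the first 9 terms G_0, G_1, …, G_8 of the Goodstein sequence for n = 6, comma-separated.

[0] 6 ≡ 2^2 + 2 (base 2). Lift 3: 30. −1: 29.
[1] 29 ≡ 3^3 + 2 (base 3). Lift 4: 258. −1: 257.
[2] 257 ≡ 4^4 + 1 (base 4). Lift 5: 3126. −1: 3125.
[3] 3125 ≡ 5^5 (base 5). Lift 6: 46656. −1: 46655.
[4] 46655 ≡ 5·6^5 + 5·6^4 + 5·6^3 + 5·6^2 + 5·6 + 5 (base 6). Lift 7: 98040. −1: 98039.
[5] 98039 ≡ 5·7^5 + 5·7^4 + 5·7^3 + 5·7^2 + 5·7 + 4 (base 7). Lift 8: 187244. −1: 187243.
[6] 187243 ≡ 5·8^5 + 5·8^4 + 5·8^3 + 5·8^2 + 5·8 + 3 (base 8). Lift 9: 332148. −1: 332147.
[7] 332147 ≡ 5·9^5 + 5·9^4 + 5·9^3 + 5·9^2 + 5·9 + 2 (base 9). Lift 10: 555552. −1: 555551.

6, 29, 257, 3125, 46655, 98039, 187243, 332147, 555551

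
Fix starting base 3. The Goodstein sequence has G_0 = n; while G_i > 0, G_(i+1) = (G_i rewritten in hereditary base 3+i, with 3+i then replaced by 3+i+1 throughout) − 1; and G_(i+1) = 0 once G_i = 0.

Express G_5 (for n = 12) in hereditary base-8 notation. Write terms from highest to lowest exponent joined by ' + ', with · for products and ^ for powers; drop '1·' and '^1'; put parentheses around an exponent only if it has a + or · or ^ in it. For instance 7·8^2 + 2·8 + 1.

G_0 = 12. HB_3(12) = 3^2 + 3. Bump = 20. G_1 = 19.
G_1 = 19. HB_4(19) = 4^2 + 3. Bump = 28. G_2 = 27.
G_2 = 27. HB_5(27) = 5^2 + 2. Bump = 38. G_3 = 37.
G_3 = 37. HB_6(37) = 6^2 + 1. Bump = 50. G_4 = 49.
G_4 = 49. HB_7(49) = 7^2. Bump = 64. G_5 = 63.

7·8 + 7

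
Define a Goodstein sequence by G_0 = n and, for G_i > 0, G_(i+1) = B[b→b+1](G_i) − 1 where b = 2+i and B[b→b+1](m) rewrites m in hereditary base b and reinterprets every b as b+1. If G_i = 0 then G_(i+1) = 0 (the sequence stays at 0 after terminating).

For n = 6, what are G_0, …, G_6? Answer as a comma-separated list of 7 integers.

[0] 6 ≡ 2^2 + 2 (base 2). Lift 3: 30. −1: 29.
[1] 29 ≡ 3^3 + 2 (base 3). Lift 4: 258. −1: 257.
[2] 257 ≡ 4^4 + 1 (base 4). Lift 5: 3126. −1: 3125.
[3] 3125 ≡ 5^5 (base 5). Lift 6: 46656. −1: 46655.
[4] 46655 ≡ 5·6^5 + 5·6^4 + 5·6^3 + 5·6^2 + 5·6 + 5 (base 6). Lift 7: 98040. −1: 98039.
[5] 98039 ≡ 5·7^5 + 5·7^4 + 5·7^3 + 5·7^2 + 5·7 + 4 (base 7). Lift 8: 187244. −1: 187243.

6, 29, 257, 3125, 46655, 98039, 187243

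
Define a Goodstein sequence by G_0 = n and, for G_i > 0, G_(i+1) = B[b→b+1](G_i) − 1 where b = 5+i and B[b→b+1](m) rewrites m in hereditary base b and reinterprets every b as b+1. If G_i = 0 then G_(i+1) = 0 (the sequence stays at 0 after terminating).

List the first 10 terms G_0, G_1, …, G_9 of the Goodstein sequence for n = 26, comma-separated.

[0] 26 ≡ 5^2 + 1 (base 5). Lift 6: 37. −1: 36.
[1] 36 ≡ 6^2 (base 6). Lift 7: 49. −1: 48.
[2] 48 ≡ 6·7 + 6 (base 7). Lift 8: 54. −1: 53.
[3] 53 ≡ 6·8 + 5 (base 8). Lift 9: 59. −1: 58.
[4] 58 ≡ 6·9 + 4 (base 9). Lift 10: 64. −1: 63.
[5] 63 ≡ 6·10 + 3 (base 10). Lift 11: 69. −1: 68.
[6] 68 ≡ 6·11 + 2 (base 11). Lift 12: 74. −1: 73.
[7] 73 ≡ 6·12 + 1 (base 12). Lift 13: 79. −1: 78.
[8] 78 ≡ 6·13 (base 13). Lift 14: 84. −1: 83.

26, 36, 48, 53, 58, 63, 68, 73, 78, 83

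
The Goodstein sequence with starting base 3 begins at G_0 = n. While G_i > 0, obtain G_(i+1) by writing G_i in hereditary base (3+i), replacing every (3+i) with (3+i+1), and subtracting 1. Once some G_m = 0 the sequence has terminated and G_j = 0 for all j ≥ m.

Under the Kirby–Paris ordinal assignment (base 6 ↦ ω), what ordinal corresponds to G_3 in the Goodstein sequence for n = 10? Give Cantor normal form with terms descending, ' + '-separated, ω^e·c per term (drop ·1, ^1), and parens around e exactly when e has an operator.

G_0=10  [base 3] 3^2 + 1  →[3↦4]→  4^2 + 1 = 17  −1 ⇒ G_1=16
G_1=16  [base 4] 4^2  →[4↦5]→  5^2 = 25  −1 ⇒ G_2=24
G_2=24  [base 5] 4·5 + 4  →[5↦6]→  4·6 + 4 = 28  −1 ⇒ G_3=27
G_3=27  [base 6] 4·6 + 3  →[6↦7]→  4·7 + 3 = 31  −1 ⇒ G_4=30

ω·4 + 3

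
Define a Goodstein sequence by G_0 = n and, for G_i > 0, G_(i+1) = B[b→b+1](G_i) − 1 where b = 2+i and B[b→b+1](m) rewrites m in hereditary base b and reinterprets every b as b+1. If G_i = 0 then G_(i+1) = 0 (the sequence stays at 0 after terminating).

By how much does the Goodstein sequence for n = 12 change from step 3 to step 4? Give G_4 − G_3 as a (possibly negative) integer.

264334

G_0 = 12. HB_2(12) = 2^(2 + 1) + 2^2. Bump = 108. G_1 = 107.
G_1 = 107. HB_3(107) = 3^(3 + 1) + 2·3^2 + 2·3 + 2. Bump = 1066. G_2 = 1065.
G_2 = 1065. HB_4(1065) = 4^(4 + 1) + 2·4^2 + 2·4 + 1. Bump = 15686. G_3 = 15685.
G_3 = 15685. HB_5(15685) = 5^(5 + 1) + 2·5^2 + 2·5. Bump = 280020. G_4 = 280019.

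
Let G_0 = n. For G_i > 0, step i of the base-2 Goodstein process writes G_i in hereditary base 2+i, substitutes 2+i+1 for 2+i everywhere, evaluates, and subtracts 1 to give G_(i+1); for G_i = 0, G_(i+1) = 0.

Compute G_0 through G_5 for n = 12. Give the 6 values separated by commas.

12, 107, 1065, 15685, 280019, 5764910

G_0=12  [base 2] 2^(2 + 1) + 2^2  →[2↦3]→  3^(3 + 1) + 3^3 = 108  −1 ⇒ G_1=107
G_1=107  [base 3] 3^(3 + 1) + 2·3^2 + 2·3 + 2  →[3↦4]→  4^(4 + 1) + 2·4^2 + 2·4 + 2 = 1066  −1 ⇒ G_2=1065
G_2=1065  [base 4] 4^(4 + 1) + 2·4^2 + 2·4 + 1  →[4↦5]→  5^(5 + 1) + 2·5^2 + 2·5 + 1 = 15686  −1 ⇒ G_3=15685
G_3=15685  [base 5] 5^(5 + 1) + 2·5^2 + 2·5  →[5↦6]→  6^(6 + 1) + 2·6^2 + 2·6 = 280020  −1 ⇒ G_4=280019
G_4=280019  [base 6] 6^(6 + 1) + 2·6^2 + 6 + 5  →[6↦7]→  7^(7 + 1) + 2·7^2 + 7 + 5 = 5764911  −1 ⇒ G_5=5764910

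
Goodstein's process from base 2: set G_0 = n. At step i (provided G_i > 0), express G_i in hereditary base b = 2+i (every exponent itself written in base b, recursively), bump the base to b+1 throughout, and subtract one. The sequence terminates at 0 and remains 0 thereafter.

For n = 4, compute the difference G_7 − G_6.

G_0=4  [base 2] 2^2  →[2↦3]→  3^3 = 27  −1 ⇒ G_1=26
G_1=26  [base 3] 2·3^2 + 2·3 + 2  →[3↦4]→  2·4^2 + 2·4 + 2 = 42  −1 ⇒ G_2=41
G_2=41  [base 4] 2·4^2 + 2·4 + 1  →[4↦5]→  2·5^2 + 2·5 + 1 = 61  −1 ⇒ G_3=60
G_3=60  [base 5] 2·5^2 + 2·5  →[5↦6]→  2·6^2 + 2·6 = 84  −1 ⇒ G_4=83
G_4=83  [base 6] 2·6^2 + 6 + 5  →[6↦7]→  2·7^2 + 7 + 5 = 110  −1 ⇒ G_5=109
G_5=109  [base 7] 2·7^2 + 7 + 4  →[7↦8]→  2·8^2 + 8 + 4 = 140  −1 ⇒ G_6=139
G_6=139  [base 8] 2·8^2 + 8 + 3  →[8↦9]→  2·9^2 + 9 + 3 = 174  −1 ⇒ G_7=173

34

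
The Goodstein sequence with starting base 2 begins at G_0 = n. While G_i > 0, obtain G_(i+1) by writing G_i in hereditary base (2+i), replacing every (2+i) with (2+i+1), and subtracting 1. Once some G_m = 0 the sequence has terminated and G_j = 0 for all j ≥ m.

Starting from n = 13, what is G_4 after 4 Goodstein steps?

G_0 = 13. HB_2(13) = 2^(2 + 1) + 2^2 + 1. Bump = 109. G_1 = 108.
G_1 = 108. HB_3(108) = 3^(3 + 1) + 3^3. Bump = 1280. G_2 = 1279.
G_2 = 1279. HB_4(1279) = 4^(4 + 1) + 3·4^3 + 3·4^2 + 3·4 + 3. Bump = 16093. G_3 = 16092.
G_3 = 16092. HB_5(16092) = 5^(5 + 1) + 3·5^3 + 3·5^2 + 3·5 + 2. Bump = 280712. G_4 = 280711.
G_4 = 280711. HB_6(280711) = 6^(6 + 1) + 3·6^3 + 3·6^2 + 3·6 + 1. Bump = 5765999. G_5 = 5765998.

280711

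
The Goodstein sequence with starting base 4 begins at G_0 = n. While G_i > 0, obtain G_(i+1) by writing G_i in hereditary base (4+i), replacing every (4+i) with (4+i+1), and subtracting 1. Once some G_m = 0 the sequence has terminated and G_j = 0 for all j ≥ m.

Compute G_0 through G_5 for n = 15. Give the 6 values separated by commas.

i=0: 15 = 3·4 + 3 (b=4); 4→5: 3·5 + 3 = 18; 18−1 = 17
i=1: 17 = 3·5 + 2 (b=5); 5→6: 3·6 + 2 = 20; 20−1 = 19
i=2: 19 = 3·6 + 1 (b=6); 6→7: 3·7 + 1 = 22; 22−1 = 21
i=3: 21 = 3·7 (b=7); 7→8: 3·8 = 24; 24−1 = 23
i=4: 23 = 2·8 + 7 (b=8); 8→9: 2·9 + 7 = 25; 25−1 = 24

15, 17, 19, 21, 23, 24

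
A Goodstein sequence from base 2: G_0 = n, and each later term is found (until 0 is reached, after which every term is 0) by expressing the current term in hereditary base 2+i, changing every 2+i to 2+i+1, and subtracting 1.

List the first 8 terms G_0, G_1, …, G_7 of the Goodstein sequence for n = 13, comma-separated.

[0] 13 ≡ 2^(2 + 1) + 2^2 + 1 (base 2). Lift 3: 109. −1: 108.
[1] 108 ≡ 3^(3 + 1) + 3^3 (base 3). Lift 4: 1280. −1: 1279.
[2] 1279 ≡ 4^(4 + 1) + 3·4^3 + 3·4^2 + 3·4 + 3 (base 4). Lift 5: 16093. −1: 16092.
[3] 16092 ≡ 5^(5 + 1) + 3·5^3 + 3·5^2 + 3·5 + 2 (base 5). Lift 6: 280712. −1: 280711.
[4] 280711 ≡ 6^(6 + 1) + 3·6^3 + 3·6^2 + 3·6 + 1 (base 6). Lift 7: 5765999. −1: 5765998.
[5] 5765998 ≡ 7^(7 + 1) + 3·7^3 + 3·7^2 + 3·7 (base 7). Lift 8: 134219480. −1: 134219479.
[6] 134219479 ≡ 8^(8 + 1) + 3·8^3 + 3·8^2 + 2·8 + 7 (base 8). Lift 9: 3486786856. −1: 3486786855.

13, 108, 1279, 16092, 280711, 5765998, 134219479, 3486786855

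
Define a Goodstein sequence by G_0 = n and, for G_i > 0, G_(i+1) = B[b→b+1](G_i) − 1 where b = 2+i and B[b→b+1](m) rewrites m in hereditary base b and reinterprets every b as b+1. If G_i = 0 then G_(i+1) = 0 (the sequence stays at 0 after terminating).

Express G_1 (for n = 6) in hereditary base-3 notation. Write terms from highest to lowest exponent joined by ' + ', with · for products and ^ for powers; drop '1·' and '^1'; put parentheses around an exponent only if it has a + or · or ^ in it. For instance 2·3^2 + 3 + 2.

base 2: 6 = 2^2 + 2; at 3: 3^3 + 3 = 30; next = 29
base 3: 29 = 3^3 + 2; at 4: 4^4 + 2 = 258; next = 257

3^3 + 2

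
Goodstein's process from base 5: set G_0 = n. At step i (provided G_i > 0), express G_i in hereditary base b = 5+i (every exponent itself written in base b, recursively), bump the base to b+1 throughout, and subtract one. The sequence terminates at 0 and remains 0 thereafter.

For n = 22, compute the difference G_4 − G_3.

G_0=22  [base 5] 4·5 + 2  →[5↦6]→  4·6 + 2 = 26  −1 ⇒ G_1=25
G_1=25  [base 6] 4·6 + 1  →[6↦7]→  4·7 + 1 = 29  −1 ⇒ G_2=28
G_2=28  [base 7] 4·7  →[7↦8]→  4·8 = 32  −1 ⇒ G_3=31
G_3=31  [base 8] 3·8 + 7  →[8↦9]→  3·9 + 7 = 34  −1 ⇒ G_4=33

2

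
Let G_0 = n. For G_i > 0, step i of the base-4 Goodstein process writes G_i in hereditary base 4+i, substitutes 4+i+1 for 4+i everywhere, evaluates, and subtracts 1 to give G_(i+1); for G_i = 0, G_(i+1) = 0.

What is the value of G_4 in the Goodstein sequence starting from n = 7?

[0] 7 ≡ 4 + 3 (base 4). Lift 5: 8. −1: 7.
[1] 7 ≡ 5 + 2 (base 5). Lift 6: 8. −1: 7.
[2] 7 ≡ 6 + 1 (base 6). Lift 7: 8. −1: 7.
[3] 7 ≡ 7 (base 7). Lift 8: 8. −1: 7.
[4] 7 ≡ 7 (base 8). Lift 9: 7. −1: 6.

7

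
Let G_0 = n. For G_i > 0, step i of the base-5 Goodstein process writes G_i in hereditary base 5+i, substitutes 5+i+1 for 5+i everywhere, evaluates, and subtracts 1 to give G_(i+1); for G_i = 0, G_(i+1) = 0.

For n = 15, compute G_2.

i=0: 15 = 3·5 (b=5); 5→6: 3·6 = 18; 18−1 = 17
i=1: 17 = 2·6 + 5 (b=6); 6→7: 2·7 + 5 = 19; 19−1 = 18
i=2: 18 = 2·7 + 4 (b=7); 7→8: 2·8 + 4 = 20; 20−1 = 19

18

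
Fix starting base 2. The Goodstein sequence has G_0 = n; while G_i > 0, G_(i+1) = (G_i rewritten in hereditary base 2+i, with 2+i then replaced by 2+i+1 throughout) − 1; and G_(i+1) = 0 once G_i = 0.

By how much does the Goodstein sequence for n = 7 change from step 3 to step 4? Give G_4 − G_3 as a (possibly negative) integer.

base 2: 7 = 2^2 + 2 + 1; at 3: 3^3 + 3 + 1 = 31; next = 30
base 3: 30 = 3^3 + 3; at 4: 4^4 + 4 = 260; next = 259
base 4: 259 = 4^4 + 3; at 5: 5^5 + 3 = 3128; next = 3127
base 5: 3127 = 5^5 + 2; at 6: 6^6 + 2 = 46658; next = 46657

43530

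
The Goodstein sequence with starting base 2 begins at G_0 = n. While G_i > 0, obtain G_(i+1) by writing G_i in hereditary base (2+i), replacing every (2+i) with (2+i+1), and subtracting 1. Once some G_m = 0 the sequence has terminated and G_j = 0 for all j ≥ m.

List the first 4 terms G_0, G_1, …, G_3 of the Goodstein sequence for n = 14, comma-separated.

14, 110, 1281, 18750

G_0 = 14. HB_2(14) = 2^(2 + 1) + 2^2 + 2. Bump = 111. G_1 = 110.
G_1 = 110. HB_3(110) = 3^(3 + 1) + 3^3 + 2. Bump = 1282. G_2 = 1281.
G_2 = 1281. HB_4(1281) = 4^(4 + 1) + 4^4 + 1. Bump = 18751. G_3 = 18750.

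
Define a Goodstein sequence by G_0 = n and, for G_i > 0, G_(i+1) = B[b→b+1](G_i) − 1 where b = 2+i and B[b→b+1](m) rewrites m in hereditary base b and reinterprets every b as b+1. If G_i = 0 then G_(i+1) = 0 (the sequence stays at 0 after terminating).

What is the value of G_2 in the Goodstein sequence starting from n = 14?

1281

G_0 = 14. HB_2(14) = 2^(2 + 1) + 2^2 + 2. Bump = 111. G_1 = 110.
G_1 = 110. HB_3(110) = 3^(3 + 1) + 3^3 + 2. Bump = 1282. G_2 = 1281.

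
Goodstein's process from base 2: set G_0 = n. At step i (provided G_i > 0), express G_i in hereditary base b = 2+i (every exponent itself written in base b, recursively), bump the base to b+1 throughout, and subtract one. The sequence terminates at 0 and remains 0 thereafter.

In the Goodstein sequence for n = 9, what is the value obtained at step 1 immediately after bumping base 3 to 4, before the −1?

1024

base 2: 9 = 2^(2 + 1) + 1; at 3: 3^(3 + 1) + 1 = 82; next = 81
base 3: 81 = 3^(3 + 1); at 4: 4^(4 + 1) = 1024; next = 1023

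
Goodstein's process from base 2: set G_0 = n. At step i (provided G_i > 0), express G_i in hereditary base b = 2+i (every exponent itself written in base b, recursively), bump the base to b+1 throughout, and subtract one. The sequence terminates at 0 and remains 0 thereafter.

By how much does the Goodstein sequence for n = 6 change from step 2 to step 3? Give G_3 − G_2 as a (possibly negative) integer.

2868

base 2: 6 = 2^2 + 2; at 3: 3^3 + 3 = 30; next = 29
base 3: 29 = 3^3 + 2; at 4: 4^4 + 2 = 258; next = 257
base 4: 257 = 4^4 + 1; at 5: 5^5 + 1 = 3126; next = 3125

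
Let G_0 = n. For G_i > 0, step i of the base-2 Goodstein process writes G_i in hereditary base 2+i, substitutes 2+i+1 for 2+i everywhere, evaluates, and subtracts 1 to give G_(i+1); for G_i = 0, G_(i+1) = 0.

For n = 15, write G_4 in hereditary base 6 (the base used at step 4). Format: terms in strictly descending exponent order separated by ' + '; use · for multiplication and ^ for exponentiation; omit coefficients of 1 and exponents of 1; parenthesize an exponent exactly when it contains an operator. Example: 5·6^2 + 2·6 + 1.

6^(6 + 1) + 6^6 + 1

G_0=15  [base 2] 2^(2 + 1) + 2^2 + 2 + 1  →[2↦3]→  3^(3 + 1) + 3^3 + 3 + 1 = 112  −1 ⇒ G_1=111
G_1=111  [base 3] 3^(3 + 1) + 3^3 + 3  →[3↦4]→  4^(4 + 1) + 4^4 + 4 = 1284  −1 ⇒ G_2=1283
G_2=1283  [base 4] 4^(4 + 1) + 4^4 + 3  →[4↦5]→  5^(5 + 1) + 5^5 + 3 = 18753  −1 ⇒ G_3=18752
G_3=18752  [base 5] 5^(5 + 1) + 5^5 + 2  →[5↦6]→  6^(6 + 1) + 6^6 + 2 = 326594  −1 ⇒ G_4=326593
G_4=326593  [base 6] 6^(6 + 1) + 6^6 + 1  →[6↦7]→  7^(7 + 1) + 7^7 + 1 = 6588345  −1 ⇒ G_5=6588344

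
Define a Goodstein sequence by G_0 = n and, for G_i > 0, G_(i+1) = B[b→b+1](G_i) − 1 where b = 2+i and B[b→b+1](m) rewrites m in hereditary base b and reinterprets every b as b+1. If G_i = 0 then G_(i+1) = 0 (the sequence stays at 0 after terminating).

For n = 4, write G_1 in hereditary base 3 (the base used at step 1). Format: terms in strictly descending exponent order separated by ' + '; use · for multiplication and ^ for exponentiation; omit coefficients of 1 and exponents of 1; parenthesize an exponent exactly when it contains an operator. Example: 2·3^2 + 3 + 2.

G_0=4  [base 2] 2^2  →[2↦3]→  3^3 = 27  −1 ⇒ G_1=26
G_1=26  [base 3] 2·3^2 + 2·3 + 2  →[3↦4]→  2·4^2 + 2·4 + 2 = 42  −1 ⇒ G_2=41

2·3^2 + 2·3 + 2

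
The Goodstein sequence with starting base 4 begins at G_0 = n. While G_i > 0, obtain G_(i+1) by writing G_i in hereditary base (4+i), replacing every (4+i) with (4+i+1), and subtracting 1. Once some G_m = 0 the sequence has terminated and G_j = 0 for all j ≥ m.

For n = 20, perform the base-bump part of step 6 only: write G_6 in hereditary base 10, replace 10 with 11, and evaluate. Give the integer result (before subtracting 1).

108

step 0: 20 = 4^2 + 4; sub 5 for 4: 5^2 + 5; = 30; G_1 = 30−1 = 29
step 1: 29 = 5^2 + 4; sub 6 for 5: 6^2 + 4; = 40; G_2 = 40−1 = 39
step 2: 39 = 6^2 + 3; sub 7 for 6: 7^2 + 3; = 52; G_3 = 52−1 = 51
step 3: 51 = 7^2 + 2; sub 8 for 7: 8^2 + 2; = 66; G_4 = 66−1 = 65
step 4: 65 = 8^2 + 1; sub 9 for 8: 9^2 + 1; = 82; G_5 = 82−1 = 81
step 5: 81 = 9^2; sub 10 for 9: 10^2; = 100; G_6 = 100−1 = 99
step 6: 99 = 9·10 + 9; sub 11 for 10: 9·11 + 9; = 108; G_7 = 108−1 = 107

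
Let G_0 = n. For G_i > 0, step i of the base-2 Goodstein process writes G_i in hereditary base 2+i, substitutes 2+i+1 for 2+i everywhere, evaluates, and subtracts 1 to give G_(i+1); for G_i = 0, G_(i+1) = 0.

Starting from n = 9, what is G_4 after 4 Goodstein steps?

140743

[0] 9 ≡ 2^(2 + 1) + 1 (base 2). Lift 3: 82. −1: 81.
[1] 81 ≡ 3^(3 + 1) (base 3). Lift 4: 1024. −1: 1023.
[2] 1023 ≡ 3·4^4 + 3·4^3 + 3·4^2 + 3·4 + 3 (base 4). Lift 5: 9843. −1: 9842.
[3] 9842 ≡ 3·5^5 + 3·5^3 + 3·5^2 + 3·5 + 2 (base 5). Lift 6: 140744. −1: 140743.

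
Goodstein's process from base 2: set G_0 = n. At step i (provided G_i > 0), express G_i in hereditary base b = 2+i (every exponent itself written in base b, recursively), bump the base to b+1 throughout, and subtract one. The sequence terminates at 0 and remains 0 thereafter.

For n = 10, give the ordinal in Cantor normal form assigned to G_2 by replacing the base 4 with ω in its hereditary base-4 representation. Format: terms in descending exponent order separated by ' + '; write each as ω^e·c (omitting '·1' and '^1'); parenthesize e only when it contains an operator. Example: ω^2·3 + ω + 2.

ω^(ω + 1) + 1

i=0: 10 = 2^(2 + 1) + 2 (b=2); 2→3: 3^(3 + 1) + 3 = 84; 84−1 = 83
i=1: 83 = 3^(3 + 1) + 2 (b=3); 3→4: 4^(4 + 1) + 2 = 1026; 1026−1 = 1025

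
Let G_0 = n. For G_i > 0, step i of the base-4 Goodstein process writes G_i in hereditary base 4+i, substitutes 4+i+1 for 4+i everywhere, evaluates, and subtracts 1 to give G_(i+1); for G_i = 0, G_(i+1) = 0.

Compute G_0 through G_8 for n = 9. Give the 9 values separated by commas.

(0) 9|_4 = 2·4 + 1 ↦ 2·5 + 1|_5 = 11 ⇒ 10
(1) 10|_5 = 2·5 ↦ 2·6|_6 = 12 ⇒ 11
(2) 11|_6 = 6 + 5 ↦ 7 + 5|_7 = 12 ⇒ 11
(3) 11|_7 = 7 + 4 ↦ 8 + 4|_8 = 12 ⇒ 11
(4) 11|_8 = 8 + 3 ↦ 9 + 3|_9 = 12 ⇒ 11
(5) 11|_9 = 9 + 2 ↦ 10 + 2|_10 = 12 ⇒ 11
(6) 11|_10 = 10 + 1 ↦ 11 + 1|_11 = 12 ⇒ 11
(7) 11|_11 = 11 ↦ 12|_12 = 12 ⇒ 11

9, 10, 11, 11, 11, 11, 11, 11, 11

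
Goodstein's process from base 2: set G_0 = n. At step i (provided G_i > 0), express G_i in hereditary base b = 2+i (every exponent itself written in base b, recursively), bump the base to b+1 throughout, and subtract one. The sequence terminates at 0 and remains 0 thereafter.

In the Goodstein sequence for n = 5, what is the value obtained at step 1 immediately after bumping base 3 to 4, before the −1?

256

i=0: 5 = 2^2 + 1 (b=2); 2→3: 3^3 + 1 = 28; 28−1 = 27
i=1: 27 = 3^3 (b=3); 3→4: 4^4 = 256; 256−1 = 255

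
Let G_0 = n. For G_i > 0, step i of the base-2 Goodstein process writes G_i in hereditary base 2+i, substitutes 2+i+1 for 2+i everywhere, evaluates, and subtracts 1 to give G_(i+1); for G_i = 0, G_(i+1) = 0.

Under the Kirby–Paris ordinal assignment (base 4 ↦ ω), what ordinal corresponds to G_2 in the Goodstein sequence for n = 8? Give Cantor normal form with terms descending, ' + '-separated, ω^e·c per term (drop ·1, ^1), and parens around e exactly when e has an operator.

i=0: 8 = 2^(2 + 1) (b=2); 2→3: 3^(3 + 1) = 81; 81−1 = 80
i=1: 80 = 2·3^3 + 2·3^2 + 2·3 + 2 (b=3); 3→4: 2·4^4 + 2·4^2 + 2·4 + 2 = 554; 554−1 = 553
i=2: 553 = 2·4^4 + 2·4^2 + 2·4 + 1 (b=4); 4→5: 2·5^5 + 2·5^2 + 2·5 + 1 = 6311; 6311−1 = 6310

ω^ω·2 + ω^2·2 + ω·2 + 1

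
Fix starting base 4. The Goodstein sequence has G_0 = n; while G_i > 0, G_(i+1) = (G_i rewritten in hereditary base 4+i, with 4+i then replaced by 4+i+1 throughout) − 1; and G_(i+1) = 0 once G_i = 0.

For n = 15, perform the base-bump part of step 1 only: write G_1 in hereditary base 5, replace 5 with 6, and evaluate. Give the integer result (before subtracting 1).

20

[0] 15 ≡ 3·4 + 3 (base 4). Lift 5: 18. −1: 17.
[1] 17 ≡ 3·5 + 2 (base 5). Lift 6: 20. −1: 19.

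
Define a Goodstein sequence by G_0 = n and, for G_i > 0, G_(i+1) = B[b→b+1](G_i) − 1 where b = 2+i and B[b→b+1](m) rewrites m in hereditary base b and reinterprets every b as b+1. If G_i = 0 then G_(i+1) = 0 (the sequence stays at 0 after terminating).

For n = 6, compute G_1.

29

step 0: 6 = 2^2 + 2; sub 3 for 2: 3^3 + 3; = 30; G_1 = 30−1 = 29
step 1: 29 = 3^3 + 2; sub 4 for 3: 4^4 + 2; = 258; G_2 = 258−1 = 257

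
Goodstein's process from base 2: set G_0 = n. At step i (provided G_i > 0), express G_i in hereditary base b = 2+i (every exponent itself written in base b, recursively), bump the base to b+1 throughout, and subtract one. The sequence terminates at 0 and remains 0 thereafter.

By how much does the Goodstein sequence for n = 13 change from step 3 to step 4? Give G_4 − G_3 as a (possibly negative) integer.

G_0 = 13. HB_2(13) = 2^(2 + 1) + 2^2 + 1. Bump = 109. G_1 = 108.
G_1 = 108. HB_3(108) = 3^(3 + 1) + 3^3. Bump = 1280. G_2 = 1279.
G_2 = 1279. HB_4(1279) = 4^(4 + 1) + 3·4^3 + 3·4^2 + 3·4 + 3. Bump = 16093. G_3 = 16092.
G_3 = 16092. HB_5(16092) = 5^(5 + 1) + 3·5^3 + 3·5^2 + 3·5 + 2. Bump = 280712. G_4 = 280711.

264619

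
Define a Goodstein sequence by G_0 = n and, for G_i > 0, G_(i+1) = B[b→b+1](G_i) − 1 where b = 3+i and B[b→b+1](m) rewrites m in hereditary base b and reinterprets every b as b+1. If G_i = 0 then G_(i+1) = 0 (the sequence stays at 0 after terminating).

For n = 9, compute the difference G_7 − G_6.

i=0: 9 = 3^2 (b=3); 3→4: 4^2 = 16; 16−1 = 15
i=1: 15 = 3·4 + 3 (b=4); 4→5: 3·5 + 3 = 18; 18−1 = 17
i=2: 17 = 3·5 + 2 (b=5); 5→6: 3·6 + 2 = 20; 20−1 = 19
i=3: 19 = 3·6 + 1 (b=6); 6→7: 3·7 + 1 = 22; 22−1 = 21
i=4: 21 = 3·7 (b=7); 7→8: 3·8 = 24; 24−1 = 23
i=5: 23 = 2·8 + 7 (b=8); 8→9: 2·9 + 7 = 25; 25−1 = 24
i=6: 24 = 2·9 + 6 (b=9); 9→10: 2·10 + 6 = 26; 26−1 = 25

1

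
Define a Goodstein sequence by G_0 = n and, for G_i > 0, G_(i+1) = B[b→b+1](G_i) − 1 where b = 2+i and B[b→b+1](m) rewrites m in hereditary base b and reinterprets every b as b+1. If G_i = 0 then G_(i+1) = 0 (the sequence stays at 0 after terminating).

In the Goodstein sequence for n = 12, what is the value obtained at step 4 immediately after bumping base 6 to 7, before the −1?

(0) 12|_2 = 2^(2 + 1) + 2^2 ↦ 3^(3 + 1) + 3^3|_3 = 108 ⇒ 107
(1) 107|_3 = 3^(3 + 1) + 2·3^2 + 2·3 + 2 ↦ 4^(4 + 1) + 2·4^2 + 2·4 + 2|_4 = 1066 ⇒ 1065
(2) 1065|_4 = 4^(4 + 1) + 2·4^2 + 2·4 + 1 ↦ 5^(5 + 1) + 2·5^2 + 2·5 + 1|_5 = 15686 ⇒ 15685
(3) 15685|_5 = 5^(5 + 1) + 2·5^2 + 2·5 ↦ 6^(6 + 1) + 2·6^2 + 2·6|_6 = 280020 ⇒ 280019

5764911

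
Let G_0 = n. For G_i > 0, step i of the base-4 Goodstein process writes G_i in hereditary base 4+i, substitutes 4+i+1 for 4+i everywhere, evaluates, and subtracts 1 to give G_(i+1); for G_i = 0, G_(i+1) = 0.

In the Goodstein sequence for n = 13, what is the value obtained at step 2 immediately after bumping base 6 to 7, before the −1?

19

G_0=13  [base 4] 3·4 + 1  →[4↦5]→  3·5 + 1 = 16  −1 ⇒ G_1=15
G_1=15  [base 5] 3·5  →[5↦6]→  3·6 = 18  −1 ⇒ G_2=17
G_2=17  [base 6] 2·6 + 5  →[6↦7]→  2·7 + 5 = 19  −1 ⇒ G_3=18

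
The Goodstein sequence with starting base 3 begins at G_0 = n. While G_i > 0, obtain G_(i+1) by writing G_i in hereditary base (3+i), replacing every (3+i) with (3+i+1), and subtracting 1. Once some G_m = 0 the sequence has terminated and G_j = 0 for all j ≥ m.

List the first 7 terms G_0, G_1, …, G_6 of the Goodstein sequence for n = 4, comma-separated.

i=0: 4 = 3 + 1 (b=3); 3→4: 4 + 1 = 5; 5−1 = 4
i=1: 4 = 4 (b=4); 4→5: 5 = 5; 5−1 = 4
i=2: 4 = 4 (b=5); 5→6: 4 = 4; 4−1 = 3
i=3: 3 = 3 (b=6); 6→7: 3 = 3; 3−1 = 2
i=4: 2 = 2 (b=7); 7→8: 2 = 2; 2−1 = 1
i=5: 1 = 1 (b=8); 8→9: 1 = 1; 1−1 = 0

4, 4, 4, 3, 2, 1, 0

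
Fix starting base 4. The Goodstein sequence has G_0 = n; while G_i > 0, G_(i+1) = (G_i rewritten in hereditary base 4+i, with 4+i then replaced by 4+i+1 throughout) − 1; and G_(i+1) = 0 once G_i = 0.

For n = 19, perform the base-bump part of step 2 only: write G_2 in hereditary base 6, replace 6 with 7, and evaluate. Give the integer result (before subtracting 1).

50

19 —HB4→ 4^2 + 3 —bump→ 5^2 + 3 = 28 —(−1)→ 27
27 —HB5→ 5^2 + 2 —bump→ 6^2 + 2 = 38 —(−1)→ 37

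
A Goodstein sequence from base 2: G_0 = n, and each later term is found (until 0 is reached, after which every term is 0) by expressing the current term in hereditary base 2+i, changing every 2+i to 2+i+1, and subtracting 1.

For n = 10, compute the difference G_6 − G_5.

79857569

step 0: 10 = 2^(2 + 1) + 2; sub 3 for 2: 3^(3 + 1) + 3; = 84; G_1 = 84−1 = 83
step 1: 83 = 3^(3 + 1) + 2; sub 4 for 3: 4^(4 + 1) + 2; = 1026; G_2 = 1026−1 = 1025
step 2: 1025 = 4^(4 + 1) + 1; sub 5 for 4: 5^(5 + 1) + 1; = 15626; G_3 = 15626−1 = 15625
step 3: 15625 = 5^(5 + 1); sub 6 for 5: 6^(6 + 1); = 279936; G_4 = 279936−1 = 279935
step 4: 279935 = 5·6^6 + 5·6^5 + 5·6^4 + 5·6^3 + 5·6^2 + 5·6 + 5; sub 7 for 6: 5·7^7 + 5·7^5 + 5·7^4 + 5·7^3 + 5·7^2 + 5·7 + 5; = 4215755; G_5 = 4215755−1 = 4215754
step 5: 4215754 = 5·7^7 + 5·7^5 + 5·7^4 + 5·7^3 + 5·7^2 + 5·7 + 4; sub 8 for 7: 5·8^8 + 5·8^5 + 5·8^4 + 5·8^3 + 5·8^2 + 5·8 + 4; = 84073324; G_6 = 84073324−1 = 84073323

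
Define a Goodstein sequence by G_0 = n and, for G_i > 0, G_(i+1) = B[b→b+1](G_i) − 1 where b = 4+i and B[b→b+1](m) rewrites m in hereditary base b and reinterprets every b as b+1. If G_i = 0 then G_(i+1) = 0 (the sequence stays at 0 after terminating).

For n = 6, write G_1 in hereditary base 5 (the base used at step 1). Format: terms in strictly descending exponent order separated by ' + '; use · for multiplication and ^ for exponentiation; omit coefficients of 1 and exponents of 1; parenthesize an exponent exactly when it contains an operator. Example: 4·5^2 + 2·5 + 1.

base 4: 6 = 4 + 2; at 5: 5 + 2 = 7; next = 6
base 5: 6 = 5 + 1; at 6: 6 + 1 = 7; next = 6

5 + 1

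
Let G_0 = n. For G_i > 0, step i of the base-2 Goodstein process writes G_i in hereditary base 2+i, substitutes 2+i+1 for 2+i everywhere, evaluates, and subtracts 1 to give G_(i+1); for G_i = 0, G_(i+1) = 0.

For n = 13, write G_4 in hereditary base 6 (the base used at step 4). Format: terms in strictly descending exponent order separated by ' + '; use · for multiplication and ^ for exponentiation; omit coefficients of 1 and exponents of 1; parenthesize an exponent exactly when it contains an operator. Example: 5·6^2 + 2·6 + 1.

G_0=13  [base 2] 2^(2 + 1) + 2^2 + 1  →[2↦3]→  3^(3 + 1) + 3^3 + 1 = 109  −1 ⇒ G_1=108
G_1=108  [base 3] 3^(3 + 1) + 3^3  →[3↦4]→  4^(4 + 1) + 4^4 = 1280  −1 ⇒ G_2=1279
G_2=1279  [base 4] 4^(4 + 1) + 3·4^3 + 3·4^2 + 3·4 + 3  →[4↦5]→  5^(5 + 1) + 3·5^3 + 3·5^2 + 3·5 + 3 = 16093  −1 ⇒ G_3=16092
G_3=16092  [base 5] 5^(5 + 1) + 3·5^3 + 3·5^2 + 3·5 + 2  →[5↦6]→  6^(6 + 1) + 3·6^3 + 3·6^2 + 3·6 + 2 = 280712  −1 ⇒ G_4=280711
G_4=280711  [base 6] 6^(6 + 1) + 3·6^3 + 3·6^2 + 3·6 + 1  →[6↦7]→  7^(7 + 1) + 3·7^3 + 3·7^2 + 3·7 + 1 = 5765999  −1 ⇒ G_5=5765998

6^(6 + 1) + 3·6^3 + 3·6^2 + 3·6 + 1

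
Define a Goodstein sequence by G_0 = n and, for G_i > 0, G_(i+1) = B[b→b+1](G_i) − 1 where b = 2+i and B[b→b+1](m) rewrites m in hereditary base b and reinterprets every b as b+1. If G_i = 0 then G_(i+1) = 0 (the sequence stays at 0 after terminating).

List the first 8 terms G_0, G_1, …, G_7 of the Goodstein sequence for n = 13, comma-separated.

base 2: 13 = 2^(2 + 1) + 2^2 + 1; at 3: 3^(3 + 1) + 3^3 + 1 = 109; next = 108
base 3: 108 = 3^(3 + 1) + 3^3; at 4: 4^(4 + 1) + 4^4 = 1280; next = 1279
base 4: 1279 = 4^(4 + 1) + 3·4^3 + 3·4^2 + 3·4 + 3; at 5: 5^(5 + 1) + 3·5^3 + 3·5^2 + 3·5 + 3 = 16093; next = 16092
base 5: 16092 = 5^(5 + 1) + 3·5^3 + 3·5^2 + 3·5 + 2; at 6: 6^(6 + 1) + 3·6^3 + 3·6^2 + 3·6 + 2 = 280712; next = 280711
base 6: 280711 = 6^(6 + 1) + 3·6^3 + 3·6^2 + 3·6 + 1; at 7: 7^(7 + 1) + 3·7^3 + 3·7^2 + 3·7 + 1 = 5765999; next = 5765998
base 7: 5765998 = 7^(7 + 1) + 3·7^3 + 3·7^2 + 3·7; at 8: 8^(8 + 1) + 3·8^3 + 3·8^2 + 3·8 = 134219480; next = 134219479
base 8: 134219479 = 8^(8 + 1) + 3·8^3 + 3·8^2 + 2·8 + 7; at 9: 9^(9 + 1) + 3·9^3 + 3·9^2 + 2·9 + 7 = 3486786856; next = 3486786855

13, 108, 1279, 16092, 280711, 5765998, 134219479, 3486786855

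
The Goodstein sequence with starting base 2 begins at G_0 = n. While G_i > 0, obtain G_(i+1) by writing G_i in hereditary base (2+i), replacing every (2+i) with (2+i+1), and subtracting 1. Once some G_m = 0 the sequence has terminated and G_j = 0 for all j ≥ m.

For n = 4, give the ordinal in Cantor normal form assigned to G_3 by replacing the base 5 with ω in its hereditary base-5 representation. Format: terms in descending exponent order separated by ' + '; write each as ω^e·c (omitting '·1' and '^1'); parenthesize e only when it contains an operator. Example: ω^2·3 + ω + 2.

ω^2·2 + ω·2

G_0=4  [base 2] 2^2  →[2↦3]→  3^3 = 27  −1 ⇒ G_1=26
G_1=26  [base 3] 2·3^2 + 2·3 + 2  →[3↦4]→  2·4^2 + 2·4 + 2 = 42  −1 ⇒ G_2=41
G_2=41  [base 4] 2·4^2 + 2·4 + 1  →[4↦5]→  2·5^2 + 2·5 + 1 = 61  −1 ⇒ G_3=60
G_3=60  [base 5] 2·5^2 + 2·5  →[5↦6]→  2·6^2 + 2·6 = 84  −1 ⇒ G_4=83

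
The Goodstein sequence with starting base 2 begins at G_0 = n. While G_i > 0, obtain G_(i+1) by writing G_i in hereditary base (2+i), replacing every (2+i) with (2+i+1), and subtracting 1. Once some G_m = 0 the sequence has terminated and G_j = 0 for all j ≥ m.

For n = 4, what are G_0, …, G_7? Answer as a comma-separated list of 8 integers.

step 0: 4 = 2^2; sub 3 for 2: 3^3; = 27; G_1 = 27−1 = 26
step 1: 26 = 2·3^2 + 2·3 + 2; sub 4 for 3: 2·4^2 + 2·4 + 2; = 42; G_2 = 42−1 = 41
step 2: 41 = 2·4^2 + 2·4 + 1; sub 5 for 4: 2·5^2 + 2·5 + 1; = 61; G_3 = 61−1 = 60
step 3: 60 = 2·5^2 + 2·5; sub 6 for 5: 2·6^2 + 2·6; = 84; G_4 = 84−1 = 83
step 4: 83 = 2·6^2 + 6 + 5; sub 7 for 6: 2·7^2 + 7 + 5; = 110; G_5 = 110−1 = 109
step 5: 109 = 2·7^2 + 7 + 4; sub 8 for 7: 2·8^2 + 8 + 4; = 140; G_6 = 140−1 = 139
step 6: 139 = 2·8^2 + 8 + 3; sub 9 for 8: 2·9^2 + 9 + 3; = 174; G_7 = 174−1 = 173

4, 26, 41, 60, 83, 109, 139, 173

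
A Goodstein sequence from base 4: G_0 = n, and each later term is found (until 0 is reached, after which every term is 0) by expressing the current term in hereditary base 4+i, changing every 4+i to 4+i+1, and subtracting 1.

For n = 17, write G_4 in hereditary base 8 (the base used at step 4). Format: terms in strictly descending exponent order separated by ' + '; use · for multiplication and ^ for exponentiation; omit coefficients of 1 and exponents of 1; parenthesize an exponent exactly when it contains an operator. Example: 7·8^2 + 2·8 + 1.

G_0=17  [base 4] 4^2 + 1  →[4↦5]→  5^2 + 1 = 26  −1 ⇒ G_1=25
G_1=25  [base 5] 5^2  →[5↦6]→  6^2 = 36  −1 ⇒ G_2=35
G_2=35  [base 6] 5·6 + 5  →[6↦7]→  5·7 + 5 = 40  −1 ⇒ G_3=39
G_3=39  [base 7] 5·7 + 4  →[7↦8]→  5·8 + 4 = 44  −1 ⇒ G_4=43
G_4=43  [base 8] 5·8 + 3  →[8↦9]→  5·9 + 3 = 48  −1 ⇒ G_5=47

5·8 + 3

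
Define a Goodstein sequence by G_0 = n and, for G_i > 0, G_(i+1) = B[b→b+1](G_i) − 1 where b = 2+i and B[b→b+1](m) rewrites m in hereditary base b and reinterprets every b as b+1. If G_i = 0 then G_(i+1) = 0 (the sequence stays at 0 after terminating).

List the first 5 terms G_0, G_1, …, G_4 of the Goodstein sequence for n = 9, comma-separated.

9, 81, 1023, 9842, 140743

base 2: 9 = 2^(2 + 1) + 1; at 3: 3^(3 + 1) + 1 = 82; next = 81
base 3: 81 = 3^(3 + 1); at 4: 4^(4 + 1) = 1024; next = 1023
base 4: 1023 = 3·4^4 + 3·4^3 + 3·4^2 + 3·4 + 3; at 5: 3·5^5 + 3·5^3 + 3·5^2 + 3·5 + 3 = 9843; next = 9842
base 5: 9842 = 3·5^5 + 3·5^3 + 3·5^2 + 3·5 + 2; at 6: 3·6^6 + 3·6^3 + 3·6^2 + 3·6 + 2 = 140744; next = 140743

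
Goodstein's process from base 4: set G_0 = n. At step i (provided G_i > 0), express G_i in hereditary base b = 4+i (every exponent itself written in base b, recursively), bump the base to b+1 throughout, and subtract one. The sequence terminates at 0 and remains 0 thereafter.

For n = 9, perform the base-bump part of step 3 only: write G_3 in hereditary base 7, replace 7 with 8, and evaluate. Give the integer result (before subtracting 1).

12

step 0: 9 = 2·4 + 1; sub 5 for 4: 2·5 + 1; = 11; G_1 = 11−1 = 10
step 1: 10 = 2·5; sub 6 for 5: 2·6; = 12; G_2 = 12−1 = 11
step 2: 11 = 6 + 5; sub 7 for 6: 7 + 5; = 12; G_3 = 12−1 = 11
step 3: 11 = 7 + 4; sub 8 for 7: 8 + 4; = 12; G_4 = 12−1 = 11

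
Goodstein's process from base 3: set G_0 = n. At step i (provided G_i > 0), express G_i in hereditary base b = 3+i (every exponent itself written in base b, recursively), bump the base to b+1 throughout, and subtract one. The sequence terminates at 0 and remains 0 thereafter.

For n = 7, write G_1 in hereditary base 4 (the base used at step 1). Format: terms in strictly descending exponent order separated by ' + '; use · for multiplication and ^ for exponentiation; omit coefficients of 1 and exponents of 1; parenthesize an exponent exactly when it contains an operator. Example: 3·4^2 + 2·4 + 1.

2·4

step 0: 7 = 2·3 + 1; sub 4 for 3: 2·4 + 1; = 9; G_1 = 9−1 = 8
step 1: 8 = 2·4; sub 5 for 4: 2·5; = 10; G_2 = 10−1 = 9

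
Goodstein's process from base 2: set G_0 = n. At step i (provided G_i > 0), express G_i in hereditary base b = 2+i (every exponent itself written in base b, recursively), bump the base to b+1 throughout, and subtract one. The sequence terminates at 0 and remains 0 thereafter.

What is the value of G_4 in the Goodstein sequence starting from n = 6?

(0) 6|_2 = 2^2 + 2 ↦ 3^3 + 3|_3 = 30 ⇒ 29
(1) 29|_3 = 3^3 + 2 ↦ 4^4 + 2|_4 = 258 ⇒ 257
(2) 257|_4 = 4^4 + 1 ↦ 5^5 + 1|_5 = 3126 ⇒ 3125
(3) 3125|_5 = 5^5 ↦ 6^6|_6 = 46656 ⇒ 46655
(4) 46655|_6 = 5·6^5 + 5·6^4 + 5·6^3 + 5·6^2 + 5·6 + 5 ↦ 5·7^5 + 5·7^4 + 5·7^3 + 5·7^2 + 5·7 + 5|_7 = 98040 ⇒ 98039

46655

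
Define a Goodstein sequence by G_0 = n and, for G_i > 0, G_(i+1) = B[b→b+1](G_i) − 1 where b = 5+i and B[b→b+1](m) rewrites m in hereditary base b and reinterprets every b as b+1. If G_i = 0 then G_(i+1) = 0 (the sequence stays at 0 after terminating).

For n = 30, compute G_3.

67

(0) 30|_5 = 5^2 + 5 ↦ 6^2 + 6|_6 = 42 ⇒ 41
(1) 41|_6 = 6^2 + 5 ↦ 7^2 + 5|_7 = 54 ⇒ 53
(2) 53|_7 = 7^2 + 4 ↦ 8^2 + 4|_8 = 68 ⇒ 67
(3) 67|_8 = 8^2 + 3 ↦ 9^2 + 3|_9 = 84 ⇒ 83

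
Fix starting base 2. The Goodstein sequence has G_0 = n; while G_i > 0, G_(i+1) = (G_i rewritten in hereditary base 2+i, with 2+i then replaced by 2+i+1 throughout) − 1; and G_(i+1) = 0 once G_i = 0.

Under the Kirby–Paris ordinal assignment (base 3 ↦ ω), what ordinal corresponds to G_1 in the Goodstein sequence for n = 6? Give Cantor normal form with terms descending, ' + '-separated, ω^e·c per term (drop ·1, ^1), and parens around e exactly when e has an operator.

ω^ω + 2

step 0: 6 = 2^2 + 2; sub 3 for 2: 3^3 + 3; = 30; G_1 = 30−1 = 29
step 1: 29 = 3^3 + 2; sub 4 for 3: 4^4 + 2; = 258; G_2 = 258−1 = 257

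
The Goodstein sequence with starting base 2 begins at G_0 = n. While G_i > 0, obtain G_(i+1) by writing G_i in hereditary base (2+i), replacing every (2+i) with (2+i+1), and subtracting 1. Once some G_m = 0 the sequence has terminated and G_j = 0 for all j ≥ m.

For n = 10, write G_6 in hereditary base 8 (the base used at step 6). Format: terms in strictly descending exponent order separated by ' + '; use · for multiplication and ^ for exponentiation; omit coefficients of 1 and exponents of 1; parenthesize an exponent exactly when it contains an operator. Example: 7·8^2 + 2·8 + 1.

5·8^8 + 5·8^5 + 5·8^4 + 5·8^3 + 5·8^2 + 5·8 + 3

G_0 = 10. HB_2(10) = 2^(2 + 1) + 2. Bump = 84. G_1 = 83.
G_1 = 83. HB_3(83) = 3^(3 + 1) + 2. Bump = 1026. G_2 = 1025.
G_2 = 1025. HB_4(1025) = 4^(4 + 1) + 1. Bump = 15626. G_3 = 15625.
G_3 = 15625. HB_5(15625) = 5^(5 + 1). Bump = 279936. G_4 = 279935.
G_4 = 279935. HB_6(279935) = 5·6^6 + 5·6^5 + 5·6^4 + 5·6^3 + 5·6^2 + 5·6 + 5. Bump = 4215755. G_5 = 4215754.
G_5 = 4215754. HB_7(4215754) = 5·7^7 + 5·7^5 + 5·7^4 + 5·7^3 + 5·7^2 + 5·7 + 4. Bump = 84073324. G_6 = 84073323.
G_6 = 84073323. HB_8(84073323) = 5·8^8 + 5·8^5 + 5·8^4 + 5·8^3 + 5·8^2 + 5·8 + 3. Bump = 1937434593. G_7 = 1937434592.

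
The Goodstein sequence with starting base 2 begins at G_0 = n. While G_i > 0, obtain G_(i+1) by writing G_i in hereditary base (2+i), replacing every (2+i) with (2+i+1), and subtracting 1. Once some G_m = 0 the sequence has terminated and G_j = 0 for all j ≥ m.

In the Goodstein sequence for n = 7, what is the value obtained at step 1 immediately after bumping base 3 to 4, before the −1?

(0) 7|_2 = 2^2 + 2 + 1 ↦ 3^3 + 3 + 1|_3 = 31 ⇒ 30
(1) 30|_3 = 3^3 + 3 ↦ 4^4 + 4|_4 = 260 ⇒ 259

260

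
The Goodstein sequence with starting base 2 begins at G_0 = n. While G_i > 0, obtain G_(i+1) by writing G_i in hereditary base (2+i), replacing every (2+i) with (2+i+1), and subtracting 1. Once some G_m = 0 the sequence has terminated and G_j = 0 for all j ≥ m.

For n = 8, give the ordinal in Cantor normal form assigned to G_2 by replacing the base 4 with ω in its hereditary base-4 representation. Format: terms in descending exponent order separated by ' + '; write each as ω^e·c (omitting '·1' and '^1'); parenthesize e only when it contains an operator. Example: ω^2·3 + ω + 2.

ω^ω·2 + ω^2·2 + ω·2 + 1

step 0: 8 = 2^(2 + 1); sub 3 for 2: 3^(3 + 1); = 81; G_1 = 81−1 = 80
step 1: 80 = 2·3^3 + 2·3^2 + 2·3 + 2; sub 4 for 3: 2·4^4 + 2·4^2 + 2·4 + 2; = 554; G_2 = 554−1 = 553
step 2: 553 = 2·4^4 + 2·4^2 + 2·4 + 1; sub 5 for 4: 2·5^5 + 2·5^2 + 2·5 + 1; = 6311; G_3 = 6311−1 = 6310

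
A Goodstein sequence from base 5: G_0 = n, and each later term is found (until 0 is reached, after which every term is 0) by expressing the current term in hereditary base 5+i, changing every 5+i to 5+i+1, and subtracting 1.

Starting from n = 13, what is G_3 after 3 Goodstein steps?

13 —HB5→ 2·5 + 3 —bump→ 2·6 + 3 = 15 —(−1)→ 14
14 —HB6→ 2·6 + 2 —bump→ 2·7 + 2 = 16 —(−1)→ 15
15 —HB7→ 2·7 + 1 —bump→ 2·8 + 1 = 17 —(−1)→ 16

16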